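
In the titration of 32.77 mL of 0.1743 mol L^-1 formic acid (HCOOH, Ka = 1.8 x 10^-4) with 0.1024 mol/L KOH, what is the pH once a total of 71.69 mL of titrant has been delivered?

n(acid) = 0.1743 x 0.03277 = 0.005712 mol; n(KOH) added = 0.1024 x 0.07169 = 0.007341 mol.
Base is in excess by 0.007341 - 0.005712 = 0.001629 mol in a total volume of 0.1045 L.
[OH^-] = 0.001629/0.1045 = 0.01560 M, so pOH = 1.81 and pH = 14.00 - 1.81 = 12.19.

12.19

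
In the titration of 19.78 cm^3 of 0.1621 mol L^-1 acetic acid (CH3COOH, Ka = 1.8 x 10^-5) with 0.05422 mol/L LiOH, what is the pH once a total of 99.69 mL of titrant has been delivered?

12.26

n(acid) = 0.1621 x 0.01978 = 0.003206 mol; n(LiOH) added = 0.05422 x 0.09969 = 0.005405 mol.
Base is in excess by 0.005405 - 0.003206 = 0.002199 mol in a total volume of 0.1195 L.
[OH^-] = 0.002199/0.1195 = 0.01841 M, so pOH = 1.74 and pH = 14.00 - 1.74 = 12.26.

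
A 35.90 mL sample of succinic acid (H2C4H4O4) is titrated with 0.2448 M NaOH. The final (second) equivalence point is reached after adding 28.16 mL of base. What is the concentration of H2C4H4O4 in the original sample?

0.0960 M

n(NaOH) = 0.2448 x 0.02816 = 0.006894 mol.
At the final (second) equivalence point, 2 mol OH^- react per mol H2C4H4O4, so n(H2C4H4O4) = 0.006894 / 2 = 0.003447 mol.
[H2C4H4O4] = 0.003447 / 0.03590 L = 0.0960 M.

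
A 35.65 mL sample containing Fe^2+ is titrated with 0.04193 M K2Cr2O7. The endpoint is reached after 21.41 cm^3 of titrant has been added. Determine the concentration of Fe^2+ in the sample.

n(K2Cr2O7) = 0.04193 x 0.02141 = 0.0008977 mol.
From the balanced equation, 1 mol K2Cr2O7 reacts with 6 mol Fe^2+, so n(Fe^2+) = 0.0008977 x 6/1 = 0.005386 mol.
[Fe^2+] = 0.005386 / 0.03565 L = 0.151 M.

0.151 M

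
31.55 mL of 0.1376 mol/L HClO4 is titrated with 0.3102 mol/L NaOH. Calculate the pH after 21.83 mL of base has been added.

12.66

n(acid) = 0.1376 x 0.03155 = 0.004341 mol; n(NaOH) added = 0.3102 x 0.02183 = 0.006772 mol.
Base is in excess by 0.006772 - 0.004341 = 0.002430 mol in a total volume of 0.05338 L.
[OH^-] = 0.002430/0.05338 = 0.04553 M, so pOH = 1.34 and pH = 14.00 - 1.34 = 12.66.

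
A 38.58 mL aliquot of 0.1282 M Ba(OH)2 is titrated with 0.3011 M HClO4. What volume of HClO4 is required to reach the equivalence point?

32.9 mL

n(Ba(OH)2) = 0.1282 mol/L x 0.03858 L = 0.004946 mol.
The neutralisation is 1 Ba(OH)2 : 2 HClO4, so n(HClO4) = 0.004946 x 2/1 = 0.009892 mol.
V(HClO4) = 0.009892 / 0.3011 = 0.03285 L = 32.9 mL.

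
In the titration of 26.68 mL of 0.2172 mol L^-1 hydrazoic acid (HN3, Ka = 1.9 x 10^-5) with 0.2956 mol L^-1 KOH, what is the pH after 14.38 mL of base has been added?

Initial n(HN3) = 0.2172 x 0.02668 = 0.005795 mol.
n(KOH) added = 0.2956 x 0.01438 = 0.004251 mol, converting that many moles of HN3 to N3-.
Remaining n(HN3) = 0.001544 mol; n(N3-) = 0.004251 mol.
By Henderson-Hasselbalch, pH = pKa + log([A^-]/[HA]) = 4.72 + log(0.004251/0.001544) = 4.72 + (+0.44) = 5.16.

5.16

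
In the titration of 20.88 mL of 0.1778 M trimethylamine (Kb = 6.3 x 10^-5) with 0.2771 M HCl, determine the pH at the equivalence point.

5.38

n((CH3)3N) = 0.1778 x 0.02088 = 0.003712 mol; V(HCl) at equivalence = 0.003712/0.2771 = 0.01340 L.
At equivalence the base is fully converted to (CH3)3NH+; total volume = 0.03428 L, so [(CH3)3NH+] = 0.003712/0.03428 = 0.1083 M.
Ka((CH3)3NH+) = Kw/Kb = 1.0e-14 / 6.3 x 10^-5 = 1.59e-10.
[H^+] = sqrt(Ka x [(CH3)3NH+]) = sqrt(1.59e-10 x 0.1083) = 4.15e-6 M.
pH = -log(4.15e-6) = 5.38.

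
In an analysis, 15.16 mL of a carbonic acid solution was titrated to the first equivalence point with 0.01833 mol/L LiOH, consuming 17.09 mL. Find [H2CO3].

n(LiOH) = 0.01833 x 0.01709 = 0.0003133 mol.
At the first equivalence point, 1 mol OH^- react per mol H2CO3, so n(H2CO3) = 0.0003133 / 1 = 0.0003133 mol.
[H2CO3] = 0.0003133 / 0.01516 L = 0.0207 M.

0.0207 M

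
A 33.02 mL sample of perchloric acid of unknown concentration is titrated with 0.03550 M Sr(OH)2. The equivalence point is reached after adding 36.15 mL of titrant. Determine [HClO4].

0.0777 M

n(Sr(OH)2) delivered = 0.03550 x 0.03615 = 0.001283 mol.
The reaction is 2 HClO4 + 1 Sr(OH)2, so n(HClO4) = 0.001283 x 2/1 = 0.002567 mol.
[HClO4] = 0.002567 mol / 0.03302 L = 0.0777 M.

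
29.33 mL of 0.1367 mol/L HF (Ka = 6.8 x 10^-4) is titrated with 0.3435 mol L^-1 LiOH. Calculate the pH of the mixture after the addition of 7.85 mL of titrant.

Initial n(HF) = 0.1367 x 0.02933 = 0.004009 mol.
n(LiOH) added = 0.3435 x 0.007850 = 0.002696 mol, converting that many moles of HF to F-.
Remaining n(HF) = 0.001313 mol; n(F-) = 0.002696 mol.
By Henderson-Hasselbalch, pH = pKa + log([A^-]/[HA]) = 3.17 + log(0.002696/0.001313) = 3.17 + (+0.31) = 3.48.

3.48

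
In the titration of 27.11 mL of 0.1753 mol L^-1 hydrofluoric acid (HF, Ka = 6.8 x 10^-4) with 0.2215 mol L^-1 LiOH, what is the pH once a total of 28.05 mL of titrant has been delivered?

n(acid) = 0.1753 x 0.02711 = 0.004752 mol; n(LiOH) added = 0.2215 x 0.02805 = 0.006213 mol.
Base is in excess by 0.006213 - 0.004752 = 0.001461 mol in a total volume of 0.05516 L.
[OH^-] = 0.001461/0.05516 = 0.02648 M, so pOH = 1.58 and pH = 14.00 - 1.58 = 12.42.

12.42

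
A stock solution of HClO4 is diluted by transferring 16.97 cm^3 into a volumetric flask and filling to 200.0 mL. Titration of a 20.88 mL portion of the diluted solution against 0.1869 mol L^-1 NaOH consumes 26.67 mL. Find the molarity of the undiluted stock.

n(NaOH) = 0.1869 x 0.02667 = 0.004985 mol.
n(HClO4) in the aliquot = 0.004985 mol.
[diluted HClO4] = 0.004985 / 0.02088 = 0.2387 M.
Dilution factor = 200.0/16.97 = 11.79, so [stock] = 0.2387 x 11.79 = 2.81 M.

2.81 M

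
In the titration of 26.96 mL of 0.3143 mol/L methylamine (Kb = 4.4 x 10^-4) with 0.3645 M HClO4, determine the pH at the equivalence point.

n(CH3NH2) = 0.3143 x 0.02696 = 0.008474 mol; V(HClO4) at equivalence = 0.008474/0.3645 = 0.02325 L.
At equivalence the base is fully converted to CH3NH3+; total volume = 0.05021 L, so [CH3NH3+] = 0.008474/0.05021 = 0.1688 M.
Ka(CH3NH3+) = Kw/Kb = 1.0e-14 / 4.4 x 10^-4 = 2.27e-11.
[H^+] = sqrt(Ka x [CH3NH3+]) = sqrt(2.27e-11 x 0.1688) = 1.96e-6 M.
pH = -log(1.96e-6) = 5.71.

5.71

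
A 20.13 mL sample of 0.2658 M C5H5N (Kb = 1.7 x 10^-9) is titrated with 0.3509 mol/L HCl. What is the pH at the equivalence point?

3.03

n(C5H5N) = 0.2658 x 0.02013 = 0.005351 mol; V(HCl) at equivalence = 0.005351/0.3509 = 0.01525 L.
At equivalence the base is fully converted to C5H5NH+; total volume = 0.03538 L, so [C5H5NH+] = 0.005351/0.03538 = 0.1512 M.
Ka(C5H5NH+) = Kw/Kb = 1.0e-14 / 1.7 x 10^-9 = 5.88e-6.
[H^+] = sqrt(Ka x [C5H5NH+]) = sqrt(5.88e-6 x 0.1512) = 0.000943 M.
pH = -log(0.000943) = 3.03.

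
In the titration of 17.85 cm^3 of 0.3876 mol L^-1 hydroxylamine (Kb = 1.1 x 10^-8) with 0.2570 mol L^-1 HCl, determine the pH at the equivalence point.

n(NH2OH) = 0.3876 x 0.01785 = 0.006919 mol; V(HCl) at equivalence = 0.006919/0.2570 = 0.02692 L.
At equivalence the base is fully converted to NH3OH+; total volume = 0.04477 L, so [NH3OH+] = 0.006919/0.04477 = 0.1545 M.
Ka(NH3OH+) = Kw/Kb = 1.0e-14 / 1.1 x 10^-8 = 9.09e-7.
[H^+] = sqrt(Ka x [NH3OH+]) = sqrt(9.09e-7 x 0.1545) = 0.000375 M.
pH = -log(0.000375) = 3.43.

3.43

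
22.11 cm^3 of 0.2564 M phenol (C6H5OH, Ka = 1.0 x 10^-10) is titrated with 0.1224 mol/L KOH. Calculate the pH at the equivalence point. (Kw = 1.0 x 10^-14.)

11.46

n(C6H5OH) = 0.2564 x 0.02211 = 0.005669 mol; V(KOH) at equivalence = 0.005669/0.1224 = 0.04632 L.
At equivalence all the acid is converted to C6H5O-; total volume = 0.02211 + 0.04632 = 0.06843 L, so [C6H5O-] = 0.005669/0.06843 = 0.08285 M.
Kb = Kw/Ka = 1.0e-14 / 1.0 x 10^-10 = 0.000100.
[OH^-] = sqrt(Kb x [C6H5O-]) = sqrt(0.000100 x 0.08285) = 0.00288 M.
pOH = 2.54, so pH = 14.00 - 2.54 = 11.46.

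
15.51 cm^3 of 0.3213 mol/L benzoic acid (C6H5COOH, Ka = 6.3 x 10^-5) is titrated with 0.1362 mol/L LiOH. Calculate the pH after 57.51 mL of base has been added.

n(acid) = 0.3213 x 0.01551 = 0.004983 mol; n(LiOH) added = 0.1362 x 0.05751 = 0.007833 mol.
Base is in excess by 0.007833 - 0.004983 = 0.002849 mol in a total volume of 0.07302 L.
[OH^-] = 0.002849/0.07302 = 0.03902 M, so pOH = 1.41 and pH = 14.00 - 1.41 = 12.59.

12.59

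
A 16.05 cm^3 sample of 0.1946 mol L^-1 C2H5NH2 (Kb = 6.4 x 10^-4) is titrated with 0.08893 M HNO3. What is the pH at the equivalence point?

n(C2H5NH2) = 0.1946 x 0.01605 = 0.003123 mol; V(HNO3) at equivalence = 0.003123/0.08893 = 0.03512 L.
At equivalence the base is fully converted to C2H5NH3+; total volume = 0.05117 L, so [C2H5NH3+] = 0.003123/0.05117 = 0.06104 M.
Ka(C2H5NH3+) = Kw/Kb = 1.0e-14 / 6.4 x 10^-4 = 1.56e-11.
[H^+] = sqrt(Ka x [C2H5NH3+]) = sqrt(1.56e-11 x 0.06104) = 9.77e-7 M.
pH = -log(9.77e-7) = 6.01.

6.01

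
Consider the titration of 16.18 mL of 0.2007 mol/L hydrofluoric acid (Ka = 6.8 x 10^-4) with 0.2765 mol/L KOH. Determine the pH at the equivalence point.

8.12

n(HF) = 0.2007 x 0.01618 = 0.003247 mol; V(KOH) at equivalence = 0.003247/0.2765 = 0.01174 L.
At equivalence all the acid is converted to F-; total volume = 0.01618 + 0.01174 = 0.02792 L, so [F-] = 0.003247/0.02792 = 0.1163 M.
Kb = Kw/Ka = 1.0e-14 / 6.8 x 10^-4 = 1.47e-11.
[OH^-] = sqrt(Kb x [F-]) = sqrt(1.47e-11 x 0.1163) = 1.31e-6 M.
pOH = 5.88, so pH = 14.00 - 5.88 = 8.12.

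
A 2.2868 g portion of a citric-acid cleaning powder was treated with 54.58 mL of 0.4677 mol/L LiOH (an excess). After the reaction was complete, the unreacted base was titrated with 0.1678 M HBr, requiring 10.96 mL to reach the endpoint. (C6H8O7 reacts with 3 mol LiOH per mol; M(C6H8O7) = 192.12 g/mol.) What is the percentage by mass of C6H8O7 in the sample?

Total n(LiOH) added = 0.4677 x 0.05458 = 0.02553 mol.
n(HBr) used = 0.1678 x 0.01096 = 0.001839 mol, which equals the excess n(LiOH).
So n(LiOH) consumed by the sample = 0.02553 - 0.001839 = 0.02369 mol.
n(C6H8O7) = 0.02369 / 3 = 0.007896 mol.
mass C6H8O7 = 0.007896 x 192.12 = 1.517 g, so %C6H8O7 = 1.517/2.2868 x 100 = 66.3%.

66.3%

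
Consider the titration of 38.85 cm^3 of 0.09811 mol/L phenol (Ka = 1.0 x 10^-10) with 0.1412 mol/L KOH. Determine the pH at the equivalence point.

n(C6H5OH) = 0.09811 x 0.03885 = 0.003812 mol; V(KOH) at equivalence = 0.003812/0.1412 = 0.02699 L.
At equivalence all the acid is converted to C6H5O-; total volume = 0.03885 + 0.02699 = 0.06584 L, so [C6H5O-] = 0.003812/0.06584 = 0.05789 M.
Kb = Kw/Ka = 1.0e-14 / 1.0 x 10^-10 = 0.000100.
[OH^-] = sqrt(Kb x [C6H5O-]) = sqrt(0.000100 x 0.05789) = 0.00241 M.
pOH = 2.62, so pH = 14.00 - 2.62 = 11.38.

11.38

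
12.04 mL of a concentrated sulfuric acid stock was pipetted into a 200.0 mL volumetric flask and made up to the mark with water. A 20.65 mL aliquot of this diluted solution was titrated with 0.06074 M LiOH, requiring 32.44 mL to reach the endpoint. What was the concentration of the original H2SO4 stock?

0.793 M

n(LiOH) = 0.06074 x 0.03244 = 0.001970 mol.
n(H2SO4) in the aliquot = 0.001970 x 1/2 = 0.0009852 mol.
[diluted H2SO4] = 0.0009852 / 0.02065 = 0.04771 M.
Dilution factor = 200.0/12.04 = 16.61, so [stock] = 0.04771 x 16.61 = 0.793 M.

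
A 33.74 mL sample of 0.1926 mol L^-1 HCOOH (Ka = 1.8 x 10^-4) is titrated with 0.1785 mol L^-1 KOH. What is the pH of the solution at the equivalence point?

8.36

n(HCOOH) = 0.1926 x 0.03374 = 0.006498 mol; V(KOH) at equivalence = 0.006498/0.1785 = 0.03641 L.
At equivalence all the acid is converted to HCOO-; total volume = 0.03374 + 0.03641 = 0.07015 L, so [HCOO-] = 0.006498/0.07015 = 0.09264 M.
Kb = Kw/Ka = 1.0e-14 / 1.8 x 10^-4 = 5.56e-11.
[OH^-] = sqrt(Kb x [HCOO-]) = sqrt(5.56e-11 x 0.09264) = 2.27e-6 M.
pOH = 5.64, so pH = 14.00 - 5.64 = 8.36.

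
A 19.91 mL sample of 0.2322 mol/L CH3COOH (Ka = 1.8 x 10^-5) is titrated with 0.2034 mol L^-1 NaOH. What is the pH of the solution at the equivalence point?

n(CH3COOH) = 0.2322 x 0.01991 = 0.004623 mol; V(NaOH) at equivalence = 0.004623/0.2034 = 0.02273 L.
At equivalence all the acid is converted to CH3COO-; total volume = 0.01991 + 0.02273 = 0.04264 L, so [CH3COO-] = 0.004623/0.04264 = 0.1084 M.
Kb = Kw/Ka = 1.0e-14 / 1.8 x 10^-5 = 5.56e-10.
[OH^-] = sqrt(Kb x [CH3COO-]) = sqrt(5.56e-10 x 0.1084) = 7.76e-6 M.
pOH = 5.11, so pH = 14.00 - 5.11 = 8.89.

8.89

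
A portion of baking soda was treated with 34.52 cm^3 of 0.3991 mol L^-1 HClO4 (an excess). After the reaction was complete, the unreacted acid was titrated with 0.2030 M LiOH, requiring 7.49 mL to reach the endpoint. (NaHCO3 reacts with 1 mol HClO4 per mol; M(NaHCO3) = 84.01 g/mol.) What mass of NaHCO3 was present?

1.03 g

Total n(HClO4) added = 0.3991 x 0.03452 = 0.01378 mol.
n(LiOH) used = 0.2030 x 0.007490 = 0.001520 mol, which equals the excess n(HClO4).
So n(HClO4) consumed by the sample = 0.01378 - 0.001520 = 0.01226 mol.
n(NaHCO3) = 0.01226 / 1 = 0.01226 mol.
mass = 0.01226 mol x 84.01 g/mol = 1.03 g.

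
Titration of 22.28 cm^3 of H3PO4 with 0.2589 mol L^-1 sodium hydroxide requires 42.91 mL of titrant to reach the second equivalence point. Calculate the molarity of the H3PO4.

0.249 M

n(NaOH) = 0.2589 x 0.04291 = 0.01111 mol.
At the second equivalence point, 2 mol OH^- react per mol H3PO4, so n(H3PO4) = 0.01111 / 2 = 0.005555 mol.
[H3PO4] = 0.005555 / 0.02228 L = 0.249 M.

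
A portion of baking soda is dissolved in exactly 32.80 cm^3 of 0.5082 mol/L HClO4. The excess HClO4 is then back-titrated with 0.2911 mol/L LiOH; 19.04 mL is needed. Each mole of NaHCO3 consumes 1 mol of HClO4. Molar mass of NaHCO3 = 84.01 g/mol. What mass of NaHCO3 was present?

Total n(HClO4) added = 0.5082 x 0.03280 = 0.01667 mol.
n(LiOH) used = 0.2911 x 0.01904 = 0.005543 mol, which equals the excess n(HClO4).
So n(HClO4) consumed by the sample = 0.01667 - 0.005543 = 0.01113 mol.
n(NaHCO3) = 0.01113 / 1 = 0.01113 mol.
mass = 0.01113 mol x 84.01 g/mol = 0.935 g.

0.935 g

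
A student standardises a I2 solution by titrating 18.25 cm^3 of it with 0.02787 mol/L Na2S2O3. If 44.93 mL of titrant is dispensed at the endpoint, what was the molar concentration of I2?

0.0343 M

n(Na2S2O3) = 0.02787 x 0.04493 = 0.001252 mol.
From the balanced equation, 2 mol Na2S2O3 reacts with 1 mol I2, so n(I2) = 0.001252 x 1/2 = 0.0006261 mol.
[I2] = 0.0006261 / 0.01825 L = 0.0343 M.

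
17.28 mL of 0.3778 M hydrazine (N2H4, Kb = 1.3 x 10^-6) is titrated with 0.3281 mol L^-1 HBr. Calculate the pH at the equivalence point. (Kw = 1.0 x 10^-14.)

n(N2H4) = 0.3778 x 0.01728 = 0.006528 mol; V(HBr) at equivalence = 0.006528/0.3281 = 0.01990 L.
At equivalence the base is fully converted to N2H5+; total volume = 0.03718 L, so [N2H5+] = 0.006528/0.03718 = 0.1756 M.
Ka(N2H5+) = Kw/Kb = 1.0e-14 / 1.3 x 10^-6 = 7.69e-9.
[H^+] = sqrt(Ka x [N2H5+]) = sqrt(7.69e-9 x 0.1756) = 3.68e-5 M.
pH = -log(3.68e-5) = 4.43.

4.43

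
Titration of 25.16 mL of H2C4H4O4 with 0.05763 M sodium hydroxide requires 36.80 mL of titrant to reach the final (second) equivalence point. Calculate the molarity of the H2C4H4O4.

0.0421 M

n(NaOH) = 0.05763 x 0.03680 = 0.002121 mol.
At the final (second) equivalence point, 2 mol OH^- react per mol H2C4H4O4, so n(H2C4H4O4) = 0.002121 / 2 = 0.001060 mol.
[H2C4H4O4] = 0.001060 / 0.02516 L = 0.0421 M.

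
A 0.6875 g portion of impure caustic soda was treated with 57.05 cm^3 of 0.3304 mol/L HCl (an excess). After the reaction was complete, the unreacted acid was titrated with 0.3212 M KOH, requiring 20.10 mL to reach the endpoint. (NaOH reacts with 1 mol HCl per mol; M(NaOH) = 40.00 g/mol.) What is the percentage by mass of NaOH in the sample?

72.1%

Total n(HCl) added = 0.3304 x 0.05705 = 0.01885 mol.
n(KOH) used = 0.3212 x 0.02010 = 0.006456 mol, which equals the excess n(HCl).
So n(HCl) consumed by the sample = 0.01885 - 0.006456 = 0.01239 mol.
n(NaOH) = 0.01239 / 1 = 0.01239 mol.
mass NaOH = 0.01239 x 40.00 = 0.4957 g, so %NaOH = 0.4957/0.6875 x 100 = 72.1%.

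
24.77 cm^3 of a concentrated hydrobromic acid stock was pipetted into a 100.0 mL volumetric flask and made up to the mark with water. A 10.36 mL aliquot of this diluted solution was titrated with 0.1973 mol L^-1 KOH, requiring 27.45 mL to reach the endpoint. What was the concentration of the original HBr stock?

2.11 M

n(KOH) = 0.1973 x 0.02745 = 0.005416 mol.
n(HBr) in the aliquot = 0.005416 mol.
[diluted HBr] = 0.005416 / 0.01036 = 0.5228 M.
Dilution factor = 100.0/24.77 = 4.037, so [stock] = 0.5228 x 4.037 = 2.11 M.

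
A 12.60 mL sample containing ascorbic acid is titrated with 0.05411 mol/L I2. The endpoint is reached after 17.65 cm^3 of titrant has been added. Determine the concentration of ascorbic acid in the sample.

0.0758 M

n(I2) = 0.05411 x 0.01765 = 0.0009550 mol.
From the balanced equation, 1 mol I2 reacts with 1 mol ascorbic acid, so n(ascorbic acid) = 0.0009550 x 1/1 = 0.0009550 mol.
[ascorbic acid] = 0.0009550 / 0.01260 L = 0.0758 M.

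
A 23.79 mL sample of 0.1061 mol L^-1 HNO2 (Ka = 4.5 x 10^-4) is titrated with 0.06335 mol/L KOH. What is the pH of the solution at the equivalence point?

n(HNO2) = 0.1061 x 0.02379 = 0.002524 mol; V(KOH) at equivalence = 0.002524/0.06335 = 0.03984 L.
At equivalence all the acid is converted to NO2-; total volume = 0.02379 + 0.03984 = 0.06363 L, so [NO2-] = 0.002524/0.06363 = 0.03967 M.
Kb = Kw/Ka = 1.0e-14 / 4.5 x 10^-4 = 2.22e-11.
[OH^-] = sqrt(Kb x [NO2-]) = sqrt(2.22e-11 x 0.03967) = 9.39e-7 M.
pOH = 6.03, so pH = 14.00 - 6.03 = 7.97.

7.97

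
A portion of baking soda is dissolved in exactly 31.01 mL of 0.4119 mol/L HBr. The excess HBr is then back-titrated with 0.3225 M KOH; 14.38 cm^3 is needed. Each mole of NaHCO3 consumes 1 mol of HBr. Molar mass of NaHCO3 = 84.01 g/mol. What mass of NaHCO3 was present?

0.683 g

Total n(HBr) added = 0.4119 x 0.03101 = 0.01277 mol.
n(KOH) used = 0.3225 x 0.01438 = 0.004638 mol, which equals the excess n(HBr).
So n(HBr) consumed by the sample = 0.01277 - 0.004638 = 0.008135 mol.
n(NaHCO3) = 0.008135 / 1 = 0.008135 mol.
mass = 0.008135 mol x 84.01 g/mol = 0.683 g.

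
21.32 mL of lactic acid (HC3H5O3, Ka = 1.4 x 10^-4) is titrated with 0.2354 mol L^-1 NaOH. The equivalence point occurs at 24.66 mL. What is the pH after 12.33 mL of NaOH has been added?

12.33 mL is exactly half the equivalence volume (24.66/2), i.e. the half-equivalence point.
There, n(HA) = n(A^-), so pH = pKa = -log(1.4 x 10^-4) = 3.85.

3.85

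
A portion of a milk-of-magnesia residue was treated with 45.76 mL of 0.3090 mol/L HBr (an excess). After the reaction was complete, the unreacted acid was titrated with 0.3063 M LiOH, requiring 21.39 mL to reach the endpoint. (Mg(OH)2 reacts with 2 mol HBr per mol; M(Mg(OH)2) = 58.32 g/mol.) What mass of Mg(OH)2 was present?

0.221 g

Total n(HBr) added = 0.3090 x 0.04576 = 0.01414 mol.
n(LiOH) used = 0.3063 x 0.02139 = 0.006552 mol, which equals the excess n(HBr).
So n(HBr) consumed by the sample = 0.01414 - 0.006552 = 0.007588 mol.
n(Mg(OH)2) = 0.007588 / 2 = 0.003794 mol.
mass = 0.003794 mol x 58.32 g/mol = 0.221 g.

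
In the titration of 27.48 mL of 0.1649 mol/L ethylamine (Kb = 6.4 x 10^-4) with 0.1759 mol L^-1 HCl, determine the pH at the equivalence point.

n(C2H5NH2) = 0.1649 x 0.02748 = 0.004531 mol; V(HCl) at equivalence = 0.004531/0.1759 = 0.02576 L.
At equivalence the base is fully converted to C2H5NH3+; total volume = 0.05324 L, so [C2H5NH3+] = 0.004531/0.05324 = 0.08511 M.
Ka(C2H5NH3+) = Kw/Kb = 1.0e-14 / 6.4 x 10^-4 = 1.56e-11.
[H^+] = sqrt(Ka x [C2H5NH3+]) = sqrt(1.56e-11 x 0.08511) = 1.15e-6 M.
pH = -log(1.15e-6) = 5.94.

5.94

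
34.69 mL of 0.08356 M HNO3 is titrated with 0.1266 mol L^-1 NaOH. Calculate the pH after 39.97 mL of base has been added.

n(acid) = 0.08356 x 0.03469 = 0.002899 mol; n(NaOH) added = 0.1266 x 0.03997 = 0.005060 mol.
Base is in excess by 0.005060 - 0.002899 = 0.002162 mol in a total volume of 0.07466 L.
[OH^-] = 0.002162/0.07466 = 0.02895 M, so pOH = 1.54 and pH = 14.00 - 1.54 = 12.46.

12.46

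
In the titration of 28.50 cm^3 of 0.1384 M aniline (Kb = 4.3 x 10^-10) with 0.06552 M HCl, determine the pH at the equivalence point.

2.99

n(C6H5NH2) = 0.1384 x 0.02850 = 0.003944 mol; V(HCl) at equivalence = 0.003944/0.06552 = 0.06020 L.
At equivalence the base is fully converted to C6H5NH3+; total volume = 0.08870 L, so [C6H5NH3+] = 0.003944/0.08870 = 0.04447 M.
Ka(C6H5NH3+) = Kw/Kb = 1.0e-14 / 4.3 x 10^-10 = 2.33e-5.
[H^+] = sqrt(Ka x [C6H5NH3+]) = sqrt(2.33e-5 x 0.04447) = 0.00102 M.
pH = -log(0.00102) = 2.99.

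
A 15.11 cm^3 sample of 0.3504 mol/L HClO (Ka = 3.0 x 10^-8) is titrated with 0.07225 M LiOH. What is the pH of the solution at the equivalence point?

10.15

n(HClO) = 0.3504 x 0.01511 = 0.005295 mol; V(LiOH) at equivalence = 0.005295/0.07225 = 0.07328 L.
At equivalence all the acid is converted to ClO-; total volume = 0.01511 + 0.07328 = 0.08839 L, so [ClO-] = 0.005295/0.08839 = 0.05990 M.
Kb = Kw/Ka = 1.0e-14 / 3.0 x 10^-8 = 3.33e-7.
[OH^-] = sqrt(Kb x [ClO-]) = sqrt(3.33e-7 x 0.05990) = 0.000141 M.
pOH = 3.85, so pH = 14.00 - 3.85 = 10.15.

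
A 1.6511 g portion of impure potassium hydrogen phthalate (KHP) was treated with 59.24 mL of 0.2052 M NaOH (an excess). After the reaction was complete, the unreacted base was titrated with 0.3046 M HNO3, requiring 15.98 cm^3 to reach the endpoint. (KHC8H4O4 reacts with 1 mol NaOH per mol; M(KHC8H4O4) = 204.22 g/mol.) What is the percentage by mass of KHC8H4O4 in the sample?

90.1%

Total n(NaOH) added = 0.2052 x 0.05924 = 0.01216 mol.
n(HNO3) used = 0.3046 x 0.01598 = 0.004868 mol, which equals the excess n(NaOH).
So n(NaOH) consumed by the sample = 0.01216 - 0.004868 = 0.007289 mol.
n(KHC8H4O4) = 0.007289 / 1 = 0.007289 mol.
mass KHC8H4O4 = 0.007289 x 204.22 = 1.488 g, so %KHC8H4O4 = 1.488/1.6511 x 100 = 90.1%.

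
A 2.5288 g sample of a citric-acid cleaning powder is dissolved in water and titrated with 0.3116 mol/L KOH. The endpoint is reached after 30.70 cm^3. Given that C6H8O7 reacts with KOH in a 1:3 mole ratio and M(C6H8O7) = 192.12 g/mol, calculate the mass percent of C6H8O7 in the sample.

24.2%

n(KOH) = 0.3116 x 0.03070 = 0.009566 mol.
n(C6H8O7) = 0.009566 / 3 = 0.003189 mol.
mass of C6H8O7 = 0.003189 x 192.12 = 0.6126 g.
% purity = 0.6126 / 2.5288 x 100 = 24.2%.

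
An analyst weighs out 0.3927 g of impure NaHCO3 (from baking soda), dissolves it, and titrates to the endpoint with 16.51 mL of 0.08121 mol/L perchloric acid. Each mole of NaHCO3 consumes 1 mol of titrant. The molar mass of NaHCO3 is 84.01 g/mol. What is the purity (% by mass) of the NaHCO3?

28.7%

n(HClO4) = 0.08121 x 0.01651 = 0.001341 mol.
n(NaHCO3) = 0.001341 / 1 = 0.001341 mol.
mass of NaHCO3 = 0.001341 x 84.01 = 0.1126 g.
% purity = 0.1126 / 0.3927 x 100 = 28.7%.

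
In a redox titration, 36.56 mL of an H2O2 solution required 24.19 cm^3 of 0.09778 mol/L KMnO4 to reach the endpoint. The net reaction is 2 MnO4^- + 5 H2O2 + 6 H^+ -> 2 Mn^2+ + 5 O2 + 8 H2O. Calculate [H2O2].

n(KMnO4) = 0.09778 x 0.02419 = 0.002365 mol.
From the balanced equation, 2 mol KMnO4 reacts with 5 mol H2O2, so n(H2O2) = 0.002365 x 5/2 = 0.005913 mol.
[H2O2] = 0.005913 / 0.03656 L = 0.162 M.

0.162 M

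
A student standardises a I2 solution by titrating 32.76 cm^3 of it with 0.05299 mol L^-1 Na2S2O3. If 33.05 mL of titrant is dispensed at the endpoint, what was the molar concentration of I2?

n(Na2S2O3) = 0.05299 x 0.03305 = 0.001751 mol.
From the balanced equation, 2 mol Na2S2O3 reacts with 1 mol I2, so n(I2) = 0.001751 x 1/2 = 0.0008757 mol.
[I2] = 0.0008757 / 0.03276 L = 0.0267 M.

0.0267 M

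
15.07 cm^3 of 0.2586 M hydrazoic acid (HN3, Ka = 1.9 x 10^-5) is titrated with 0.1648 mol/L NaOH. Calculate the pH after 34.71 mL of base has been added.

12.56

n(acid) = 0.2586 x 0.01507 = 0.003897 mol; n(NaOH) added = 0.1648 x 0.03471 = 0.005720 mol.
Base is in excess by 0.005720 - 0.003897 = 0.001823 mol in a total volume of 0.04978 L.
[OH^-] = 0.001823/0.04978 = 0.03662 M, so pOH = 1.44 and pH = 14.00 - 1.44 = 12.56.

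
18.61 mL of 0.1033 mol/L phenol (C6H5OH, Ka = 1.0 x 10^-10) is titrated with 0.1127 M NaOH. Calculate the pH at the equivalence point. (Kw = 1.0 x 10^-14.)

11.37

n(C6H5OH) = 0.1033 x 0.01861 = 0.001922 mol; V(NaOH) at equivalence = 0.001922/0.1127 = 0.01706 L.
At equivalence all the acid is converted to C6H5O-; total volume = 0.01861 + 0.01706 = 0.03567 L, so [C6H5O-] = 0.001922/0.03567 = 0.05390 M.
Kb = Kw/Ka = 1.0e-14 / 1.0 x 10^-10 = 0.000100.
[OH^-] = sqrt(Kb x [C6H5O-]) = sqrt(0.000100 x 0.05390) = 0.00232 M.
pOH = 2.63, so pH = 14.00 - 2.63 = 11.37.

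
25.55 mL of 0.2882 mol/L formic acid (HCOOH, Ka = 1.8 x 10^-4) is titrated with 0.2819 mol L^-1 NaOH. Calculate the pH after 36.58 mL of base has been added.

n(acid) = 0.2882 x 0.02555 = 0.007364 mol; n(NaOH) added = 0.2819 x 0.03658 = 0.01031 mol.
Base is in excess by 0.01031 - 0.007364 = 0.002948 mol in a total volume of 0.06213 L.
[OH^-] = 0.002948/0.06213 = 0.04746 M, so pOH = 1.32 and pH = 14.00 - 1.32 = 12.68.

12.68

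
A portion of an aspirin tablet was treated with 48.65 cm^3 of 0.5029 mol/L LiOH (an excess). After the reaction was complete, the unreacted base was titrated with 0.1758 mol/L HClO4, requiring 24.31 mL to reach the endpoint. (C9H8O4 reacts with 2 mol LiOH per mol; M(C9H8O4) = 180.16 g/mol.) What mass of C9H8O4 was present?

1.82 g

Total n(LiOH) added = 0.5029 x 0.04865 = 0.02447 mol.
n(HClO4) used = 0.1758 x 0.02431 = 0.004274 mol, which equals the excess n(LiOH).
So n(LiOH) consumed by the sample = 0.02447 - 0.004274 = 0.02019 mol.
n(C9H8O4) = 0.02019 / 2 = 0.01010 mol.
mass = 0.01010 mol x 180.16 g/mol = 1.82 g.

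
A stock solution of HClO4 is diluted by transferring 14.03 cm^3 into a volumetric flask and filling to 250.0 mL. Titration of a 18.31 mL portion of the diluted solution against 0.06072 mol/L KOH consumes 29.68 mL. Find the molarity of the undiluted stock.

n(KOH) = 0.06072 x 0.02968 = 0.001802 mol.
n(HClO4) in the aliquot = 0.001802 mol.
[diluted HClO4] = 0.001802 / 0.01831 = 0.09843 M.
Dilution factor = 250.0/14.03 = 17.82, so [stock] = 0.09843 x 17.82 = 1.75 M.

1.75 M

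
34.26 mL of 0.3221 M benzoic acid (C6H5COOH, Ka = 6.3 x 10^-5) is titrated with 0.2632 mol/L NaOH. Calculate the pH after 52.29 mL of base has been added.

12.50

n(acid) = 0.3221 x 0.03426 = 0.01104 mol; n(NaOH) added = 0.2632 x 0.05229 = 0.01376 mol.
Base is in excess by 0.01376 - 0.01104 = 0.002728 mol in a total volume of 0.08655 L.
[OH^-] = 0.002728/0.08655 = 0.03151 M, so pOH = 1.50 and pH = 14.00 - 1.50 = 12.50.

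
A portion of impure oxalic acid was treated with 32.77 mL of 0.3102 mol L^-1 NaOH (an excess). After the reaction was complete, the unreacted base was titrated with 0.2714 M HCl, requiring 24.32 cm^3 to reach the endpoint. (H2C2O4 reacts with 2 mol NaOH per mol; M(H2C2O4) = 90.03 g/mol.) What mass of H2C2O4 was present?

0.160 g

Total n(NaOH) added = 0.3102 x 0.03277 = 0.01017 mol.
n(HCl) used = 0.2714 x 0.02432 = 0.006600 mol, which equals the excess n(NaOH).
So n(NaOH) consumed by the sample = 0.01017 - 0.006600 = 0.003565 mol.
n(H2C2O4) = 0.003565 / 2 = 0.001782 mol.
mass = 0.001782 mol x 90.03 g/mol = 0.160 g.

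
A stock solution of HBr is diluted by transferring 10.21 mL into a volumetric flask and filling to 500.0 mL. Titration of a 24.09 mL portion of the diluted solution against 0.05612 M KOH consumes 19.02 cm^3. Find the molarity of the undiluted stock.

2.17 M

n(KOH) = 0.05612 x 0.01902 = 0.001067 mol.
n(HBr) in the aliquot = 0.001067 mol.
[diluted HBr] = 0.001067 / 0.02409 = 0.04431 M.
Dilution factor = 500.0/10.21 = 48.97, so [stock] = 0.04431 x 48.97 = 2.17 M.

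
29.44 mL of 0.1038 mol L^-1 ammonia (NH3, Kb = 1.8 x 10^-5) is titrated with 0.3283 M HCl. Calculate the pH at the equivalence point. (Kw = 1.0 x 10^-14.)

n(NH3) = 0.1038 x 0.02944 = 0.003056 mol; V(HCl) at equivalence = 0.003056/0.3283 = 0.009308 L.
At equivalence the base is fully converted to NH4+; total volume = 0.03875 L, so [NH4+] = 0.003056/0.03875 = 0.07886 M.
Ka(NH4+) = Kw/Kb = 1.0e-14 / 1.8 x 10^-5 = 5.56e-10.
[H^+] = sqrt(Ka x [NH4+]) = sqrt(5.56e-10 x 0.07886) = 6.62e-6 M.
pH = -log(6.62e-6) = 5.18.

5.18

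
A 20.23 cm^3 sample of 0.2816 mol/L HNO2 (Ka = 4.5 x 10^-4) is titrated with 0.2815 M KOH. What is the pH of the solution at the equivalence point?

n(HNO2) = 0.2816 x 0.02023 = 0.005697 mol; V(KOH) at equivalence = 0.005697/0.2815 = 0.02024 L.
At equivalence all the acid is converted to NO2-; total volume = 0.02023 + 0.02024 = 0.04047 L, so [NO2-] = 0.005697/0.04047 = 0.1408 M.
Kb = Kw/Ka = 1.0e-14 / 4.5 x 10^-4 = 2.22e-11.
[OH^-] = sqrt(Kb x [NO2-]) = sqrt(2.22e-11 x 0.1408) = 1.77e-6 M.
pOH = 5.75, so pH = 14.00 - 5.75 = 8.25.

8.25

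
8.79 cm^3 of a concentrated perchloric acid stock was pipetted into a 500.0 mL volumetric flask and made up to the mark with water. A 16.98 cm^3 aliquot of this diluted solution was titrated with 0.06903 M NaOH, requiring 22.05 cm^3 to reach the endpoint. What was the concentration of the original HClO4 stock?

n(NaOH) = 0.06903 x 0.02205 = 0.001522 mol.
n(HClO4) in the aliquot = 0.001522 mol.
[diluted HClO4] = 0.001522 / 0.01698 = 0.08964 M.
Dilution factor = 500.0/8.790 = 56.88, so [stock] = 0.08964 x 56.88 = 5.10 M.

5.10 M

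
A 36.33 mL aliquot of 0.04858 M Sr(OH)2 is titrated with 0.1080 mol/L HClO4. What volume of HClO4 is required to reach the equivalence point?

n(Sr(OH)2) = 0.04858 mol/L x 0.03633 L = 0.001765 mol.
The neutralisation is 1 Sr(OH)2 : 2 HClO4, so n(HClO4) = 0.001765 x 2/1 = 0.003530 mol.
V(HClO4) = 0.003530 / 0.1080 = 0.03268 L = 32.7 mL.

32.7 mL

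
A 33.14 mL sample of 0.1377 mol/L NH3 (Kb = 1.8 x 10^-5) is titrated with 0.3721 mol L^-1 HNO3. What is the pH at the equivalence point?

n(NH3) = 0.1377 x 0.03314 = 0.004563 mol; V(HNO3) at equivalence = 0.004563/0.3721 = 0.01226 L.
At equivalence the base is fully converted to NH4+; total volume = 0.04540 L, so [NH4+] = 0.004563/0.04540 = 0.1005 M.
Ka(NH4+) = Kw/Kb = 1.0e-14 / 1.8 x 10^-5 = 5.56e-10.
[H^+] = sqrt(Ka x [NH4+]) = sqrt(5.56e-10 x 0.1005) = 7.47e-6 M.
pH = -log(7.47e-6) = 5.13.

5.13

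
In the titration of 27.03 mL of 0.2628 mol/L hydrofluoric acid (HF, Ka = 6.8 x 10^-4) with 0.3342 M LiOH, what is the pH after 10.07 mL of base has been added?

3.12

Initial n(HF) = 0.2628 x 0.02703 = 0.007103 mol.
n(LiOH) added = 0.3342 x 0.01007 = 0.003365 mol, converting that many moles of HF to F-.
Remaining n(HF) = 0.003738 mol; n(F-) = 0.003365 mol.
By Henderson-Hasselbalch, pH = pKa + log([A^-]/[HA]) = 3.17 + log(0.003365/0.003738) = 3.17 + (-0.05) = 3.12.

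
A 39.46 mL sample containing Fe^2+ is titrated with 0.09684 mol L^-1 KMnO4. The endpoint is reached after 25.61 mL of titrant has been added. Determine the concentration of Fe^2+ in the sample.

n(KMnO4) = 0.09684 x 0.02561 = 0.002480 mol.
From the balanced equation, 1 mol KMnO4 reacts with 5 mol Fe^2+, so n(Fe^2+) = 0.002480 x 5/1 = 0.01240 mol.
[Fe^2+] = 0.01240 / 0.03946 L = 0.314 M.

0.314 M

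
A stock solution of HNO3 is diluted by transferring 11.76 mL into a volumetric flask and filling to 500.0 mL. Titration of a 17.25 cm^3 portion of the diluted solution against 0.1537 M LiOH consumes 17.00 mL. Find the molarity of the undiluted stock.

n(LiOH) = 0.1537 x 0.01700 = 0.002613 mol.
n(HNO3) in the aliquot = 0.002613 mol.
[diluted HNO3] = 0.002613 / 0.01725 = 0.1515 M.
Dilution factor = 500.0/11.76 = 42.52, so [stock] = 0.1515 x 42.52 = 6.44 M.

6.44 M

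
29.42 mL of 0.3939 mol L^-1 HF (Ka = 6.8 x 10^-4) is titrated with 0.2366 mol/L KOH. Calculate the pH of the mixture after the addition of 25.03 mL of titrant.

3.19

Initial n(HF) = 0.3939 x 0.02942 = 0.01159 mol.
n(KOH) added = 0.2366 x 0.02503 = 0.005922 mol, converting that many moles of HF to F-.
Remaining n(HF) = 0.005666 mol; n(F-) = 0.005922 mol.
By Henderson-Hasselbalch, pH = pKa + log([A^-]/[HA]) = 3.17 + log(0.005922/0.005666) = 3.17 + (+0.02) = 3.19.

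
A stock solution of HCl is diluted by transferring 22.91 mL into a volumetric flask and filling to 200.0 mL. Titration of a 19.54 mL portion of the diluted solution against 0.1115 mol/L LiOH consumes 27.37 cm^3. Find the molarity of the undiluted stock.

n(LiOH) = 0.1115 x 0.02737 = 0.003052 mol.
n(HCl) in the aliquot = 0.003052 mol.
[diluted HCl] = 0.003052 / 0.01954 = 0.1562 M.
Dilution factor = 200.0/22.91 = 8.730, so [stock] = 0.1562 x 8.730 = 1.36 M.

1.36 M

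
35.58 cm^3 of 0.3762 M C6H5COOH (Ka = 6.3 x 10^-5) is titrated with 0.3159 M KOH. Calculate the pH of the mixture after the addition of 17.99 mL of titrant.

Initial n(C6H5COOH) = 0.3762 x 0.03558 = 0.01339 mol.
n(KOH) added = 0.3159 x 0.01799 = 0.005683 mol, converting that many moles of C6H5COOH to C6H5COO-.
Remaining n(C6H5COOH) = 0.007702 mol; n(C6H5COO-) = 0.005683 mol.
By Henderson-Hasselbalch, pH = pKa + log([A^-]/[HA]) = 4.20 + log(0.005683/0.007702) = 4.20 + (-0.13) = 4.07.

4.07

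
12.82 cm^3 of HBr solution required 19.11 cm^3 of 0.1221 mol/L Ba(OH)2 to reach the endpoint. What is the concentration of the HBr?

0.364 M

n(Ba(OH)2) delivered = 0.1221 x 0.01911 = 0.002333 mol.
The reaction is 2 HBr + 1 Ba(OH)2, so n(HBr) = 0.002333 x 2/1 = 0.004667 mol.
[HBr] = 0.004667 mol / 0.01282 L = 0.364 M.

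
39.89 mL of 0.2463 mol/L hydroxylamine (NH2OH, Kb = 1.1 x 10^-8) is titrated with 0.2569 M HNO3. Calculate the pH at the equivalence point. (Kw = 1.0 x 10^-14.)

n(NH2OH) = 0.2463 x 0.03989 = 0.009825 mol; V(HNO3) at equivalence = 0.009825/0.2569 = 0.03824 L.
At equivalence the base is fully converted to NH3OH+; total volume = 0.07813 L, so [NH3OH+] = 0.009825/0.07813 = 0.1257 M.
Ka(NH3OH+) = Kw/Kb = 1.0e-14 / 1.1 x 10^-8 = 9.09e-7.
[H^+] = sqrt(Ka x [NH3OH+]) = sqrt(9.09e-7 x 0.1257) = 0.000338 M.
pH = -log(0.000338) = 3.47.

3.47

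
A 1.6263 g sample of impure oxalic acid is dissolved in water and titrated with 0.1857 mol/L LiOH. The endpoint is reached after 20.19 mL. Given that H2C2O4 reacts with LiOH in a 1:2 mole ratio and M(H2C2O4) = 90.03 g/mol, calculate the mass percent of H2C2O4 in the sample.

10.4%

n(LiOH) = 0.1857 x 0.02019 = 0.003749 mol.
n(H2C2O4) = 0.003749 / 2 = 0.001875 mol.
mass of H2C2O4 = 0.001875 x 90.03 = 0.1688 g.
% purity = 0.1688 / 1.6263 x 100 = 10.4%.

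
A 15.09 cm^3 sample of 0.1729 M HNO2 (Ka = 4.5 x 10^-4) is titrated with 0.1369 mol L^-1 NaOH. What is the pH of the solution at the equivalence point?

n(HNO2) = 0.1729 x 0.01509 = 0.002609 mol; V(NaOH) at equivalence = 0.002609/0.1369 = 0.01906 L.
At equivalence all the acid is converted to NO2-; total volume = 0.01509 + 0.01906 = 0.03415 L, so [NO2-] = 0.002609/0.03415 = 0.07640 M.
Kb = Kw/Ka = 1.0e-14 / 4.5 x 10^-4 = 2.22e-11.
[OH^-] = sqrt(Kb x [NO2-]) = sqrt(2.22e-11 x 0.07640) = 1.30e-6 M.
pOH = 5.89, so pH = 14.00 - 5.89 = 8.11.

8.11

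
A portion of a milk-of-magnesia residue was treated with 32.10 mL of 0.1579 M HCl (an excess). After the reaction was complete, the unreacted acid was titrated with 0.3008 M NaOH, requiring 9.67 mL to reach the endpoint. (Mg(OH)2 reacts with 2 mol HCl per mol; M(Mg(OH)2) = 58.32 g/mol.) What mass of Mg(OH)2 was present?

0.0630 g

Total n(HCl) added = 0.1579 x 0.03210 = 0.005069 mol.
n(NaOH) used = 0.3008 x 0.009670 = 0.002909 mol, which equals the excess n(HCl).
So n(HCl) consumed by the sample = 0.005069 - 0.002909 = 0.002160 mol.
n(Mg(OH)2) = 0.002160 / 2 = 0.001080 mol.
mass = 0.001080 mol x 58.32 g/mol = 0.0630 g.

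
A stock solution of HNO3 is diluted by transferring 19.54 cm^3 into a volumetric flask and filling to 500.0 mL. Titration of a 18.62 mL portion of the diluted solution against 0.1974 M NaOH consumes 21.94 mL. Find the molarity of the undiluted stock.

5.95 M

n(NaOH) = 0.1974 x 0.02194 = 0.004331 mol.
n(HNO3) in the aliquot = 0.004331 mol.
[diluted HNO3] = 0.004331 / 0.01862 = 0.2326 M.
Dilution factor = 500.0/19.54 = 25.59, so [stock] = 0.2326 x 25.59 = 5.95 M.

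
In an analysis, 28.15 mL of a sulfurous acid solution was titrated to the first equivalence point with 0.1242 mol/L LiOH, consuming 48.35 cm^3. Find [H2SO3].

n(LiOH) = 0.1242 x 0.04835 = 0.006005 mol.
At the first equivalence point, 1 mol OH^- react per mol H2SO3, so n(H2SO3) = 0.006005 / 1 = 0.006005 mol.
[H2SO3] = 0.006005 / 0.02815 L = 0.213 M.

0.213 M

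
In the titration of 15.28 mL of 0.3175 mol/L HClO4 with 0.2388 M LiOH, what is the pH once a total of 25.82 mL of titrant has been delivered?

n(acid) = 0.3175 x 0.01528 = 0.004851 mol; n(LiOH) added = 0.2388 x 0.02582 = 0.006166 mol.
Base is in excess by 0.006166 - 0.004851 = 0.001314 mol in a total volume of 0.04110 L.
[OH^-] = 0.001314/0.04110 = 0.03198 M, so pOH = 1.50 and pH = 14.00 - 1.50 = 12.50.

12.50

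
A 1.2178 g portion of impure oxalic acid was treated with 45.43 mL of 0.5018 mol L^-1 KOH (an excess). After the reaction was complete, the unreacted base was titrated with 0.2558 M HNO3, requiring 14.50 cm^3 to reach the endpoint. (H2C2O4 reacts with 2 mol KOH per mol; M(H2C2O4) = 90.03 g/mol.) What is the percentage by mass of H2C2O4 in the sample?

Total n(KOH) added = 0.5018 x 0.04543 = 0.02280 mol.
n(HNO3) used = 0.2558 x 0.01450 = 0.003709 mol, which equals the excess n(KOH).
So n(KOH) consumed by the sample = 0.02280 - 0.003709 = 0.01909 mol.
n(H2C2O4) = 0.01909 / 2 = 0.009544 mol.
mass H2C2O4 = 0.009544 x 90.03 = 0.8592 g, so %H2C2O4 = 0.8592/1.2178 x 100 = 70.6%.

70.6%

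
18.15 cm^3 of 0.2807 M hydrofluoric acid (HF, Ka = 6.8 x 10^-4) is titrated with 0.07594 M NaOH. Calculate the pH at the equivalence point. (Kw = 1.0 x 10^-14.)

n(HF) = 0.2807 x 0.01815 = 0.005095 mol; V(NaOH) at equivalence = 0.005095/0.07594 = 0.06709 L.
At equivalence all the acid is converted to F-; total volume = 0.01815 + 0.06709 = 0.08524 L, so [F-] = 0.005095/0.08524 = 0.05977 M.
Kb = Kw/Ka = 1.0e-14 / 6.8 x 10^-4 = 1.47e-11.
[OH^-] = sqrt(Kb x [F-]) = sqrt(1.47e-11 x 0.05977) = 9.38e-7 M.
pOH = 6.03, so pH = 14.00 - 6.03 = 7.97.

7.97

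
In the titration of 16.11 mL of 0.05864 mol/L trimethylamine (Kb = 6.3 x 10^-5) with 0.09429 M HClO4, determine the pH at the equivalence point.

5.62

n((CH3)3N) = 0.05864 x 0.01611 = 0.0009447 mol; V(HClO4) at equivalence = 0.0009447/0.09429 = 0.01002 L.
At equivalence the base is fully converted to (CH3)3NH+; total volume = 0.02613 L, so [(CH3)3NH+] = 0.0009447/0.02613 = 0.03615 M.
Ka((CH3)3NH+) = Kw/Kb = 1.0e-14 / 6.3 x 10^-5 = 1.59e-10.
[H^+] = sqrt(Ka x [(CH3)3NH+]) = sqrt(1.59e-10 x 0.03615) = 2.40e-6 M.
pH = -log(2.40e-6) = 5.62.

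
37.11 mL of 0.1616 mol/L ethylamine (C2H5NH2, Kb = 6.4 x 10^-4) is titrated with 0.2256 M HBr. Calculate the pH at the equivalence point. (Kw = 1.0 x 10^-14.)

5.92

n(C2H5NH2) = 0.1616 x 0.03711 = 0.005997 mol; V(HBr) at equivalence = 0.005997/0.2256 = 0.02658 L.
At equivalence the base is fully converted to C2H5NH3+; total volume = 0.06369 L, so [C2H5NH3+] = 0.005997/0.06369 = 0.09416 M.
Ka(C2H5NH3+) = Kw/Kb = 1.0e-14 / 6.4 x 10^-4 = 1.56e-11.
[H^+] = sqrt(Ka x [C2H5NH3+]) = sqrt(1.56e-11 x 0.09416) = 1.21e-6 M.
pH = -log(1.21e-6) = 5.92.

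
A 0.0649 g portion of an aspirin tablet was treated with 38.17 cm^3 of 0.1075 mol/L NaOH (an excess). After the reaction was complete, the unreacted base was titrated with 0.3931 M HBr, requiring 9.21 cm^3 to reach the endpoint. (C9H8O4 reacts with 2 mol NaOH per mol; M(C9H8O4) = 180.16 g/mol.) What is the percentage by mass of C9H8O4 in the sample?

Total n(NaOH) added = 0.1075 x 0.03817 = 0.004103 mol.
n(HBr) used = 0.3931 x 0.009210 = 0.003620 mol, which equals the excess n(NaOH).
So n(NaOH) consumed by the sample = 0.004103 - 0.003620 = 0.0004828 mol.
n(C9H8O4) = 0.0004828 / 2 = 0.0002414 mol.
mass C9H8O4 = 0.0002414 x 180.16 = 0.04349 g, so %C9H8O4 = 0.04349/0.0649 x 100 = 67.0%.

67.0%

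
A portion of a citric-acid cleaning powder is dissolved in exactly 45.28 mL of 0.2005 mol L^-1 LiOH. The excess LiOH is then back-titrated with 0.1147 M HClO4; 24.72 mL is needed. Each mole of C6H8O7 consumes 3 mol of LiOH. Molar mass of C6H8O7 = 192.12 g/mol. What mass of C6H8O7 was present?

Total n(LiOH) added = 0.2005 x 0.04528 = 0.009079 mol.
n(HClO4) used = 0.1147 x 0.02472 = 0.002835 mol, which equals the excess n(LiOH).
So n(LiOH) consumed by the sample = 0.009079 - 0.002835 = 0.006243 mol.
n(C6H8O7) = 0.006243 / 3 = 0.002081 mol.
mass = 0.002081 mol x 192.12 g/mol = 0.400 g.

0.400 g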